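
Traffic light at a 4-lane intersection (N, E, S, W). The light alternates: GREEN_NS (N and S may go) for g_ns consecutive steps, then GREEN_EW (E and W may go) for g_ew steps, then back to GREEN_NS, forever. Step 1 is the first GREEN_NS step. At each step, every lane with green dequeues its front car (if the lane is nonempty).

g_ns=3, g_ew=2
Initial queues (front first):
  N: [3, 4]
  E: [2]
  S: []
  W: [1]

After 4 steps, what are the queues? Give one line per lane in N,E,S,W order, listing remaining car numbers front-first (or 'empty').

Step 1 [NS]: N:car3-GO,E:wait,S:empty,W:wait | queues: N=1 E=1 S=0 W=1
Step 2 [NS]: N:car4-GO,E:wait,S:empty,W:wait | queues: N=0 E=1 S=0 W=1
Step 3 [NS]: N:empty,E:wait,S:empty,W:wait | queues: N=0 E=1 S=0 W=1
Step 4 [EW]: N:wait,E:car2-GO,S:wait,W:car1-GO | queues: N=0 E=0 S=0 W=0

N: empty
E: empty
S: empty
W: empty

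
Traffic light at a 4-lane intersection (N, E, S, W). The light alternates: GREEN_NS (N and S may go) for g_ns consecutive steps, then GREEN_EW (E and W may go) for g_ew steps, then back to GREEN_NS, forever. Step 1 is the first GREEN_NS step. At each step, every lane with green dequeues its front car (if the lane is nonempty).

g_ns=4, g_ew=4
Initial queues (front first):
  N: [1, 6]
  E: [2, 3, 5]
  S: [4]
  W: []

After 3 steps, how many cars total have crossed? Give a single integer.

Answer: 3

Derivation:
Step 1 [NS]: N:car1-GO,E:wait,S:car4-GO,W:wait | queues: N=1 E=3 S=0 W=0
Step 2 [NS]: N:car6-GO,E:wait,S:empty,W:wait | queues: N=0 E=3 S=0 W=0
Step 3 [NS]: N:empty,E:wait,S:empty,W:wait | queues: N=0 E=3 S=0 W=0
Cars crossed by step 3: 3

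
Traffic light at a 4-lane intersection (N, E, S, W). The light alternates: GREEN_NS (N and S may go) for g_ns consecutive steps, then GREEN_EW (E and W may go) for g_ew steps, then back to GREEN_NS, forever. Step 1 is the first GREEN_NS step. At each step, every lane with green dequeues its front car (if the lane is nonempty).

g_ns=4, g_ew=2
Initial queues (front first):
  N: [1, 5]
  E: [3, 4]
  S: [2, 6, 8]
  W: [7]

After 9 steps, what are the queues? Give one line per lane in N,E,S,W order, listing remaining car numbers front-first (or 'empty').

Step 1 [NS]: N:car1-GO,E:wait,S:car2-GO,W:wait | queues: N=1 E=2 S=2 W=1
Step 2 [NS]: N:car5-GO,E:wait,S:car6-GO,W:wait | queues: N=0 E=2 S=1 W=1
Step 3 [NS]: N:empty,E:wait,S:car8-GO,W:wait | queues: N=0 E=2 S=0 W=1
Step 4 [NS]: N:empty,E:wait,S:empty,W:wait | queues: N=0 E=2 S=0 W=1
Step 5 [EW]: N:wait,E:car3-GO,S:wait,W:car7-GO | queues: N=0 E=1 S=0 W=0
Step 6 [EW]: N:wait,E:car4-GO,S:wait,W:empty | queues: N=0 E=0 S=0 W=0

N: empty
E: empty
S: empty
W: empty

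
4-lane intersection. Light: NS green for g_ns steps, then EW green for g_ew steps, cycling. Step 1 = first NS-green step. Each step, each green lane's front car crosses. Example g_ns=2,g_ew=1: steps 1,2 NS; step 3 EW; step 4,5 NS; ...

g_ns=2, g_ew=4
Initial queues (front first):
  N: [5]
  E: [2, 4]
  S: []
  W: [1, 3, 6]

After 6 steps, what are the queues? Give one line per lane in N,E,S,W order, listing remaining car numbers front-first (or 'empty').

Step 1 [NS]: N:car5-GO,E:wait,S:empty,W:wait | queues: N=0 E=2 S=0 W=3
Step 2 [NS]: N:empty,E:wait,S:empty,W:wait | queues: N=0 E=2 S=0 W=3
Step 3 [EW]: N:wait,E:car2-GO,S:wait,W:car1-GO | queues: N=0 E=1 S=0 W=2
Step 4 [EW]: N:wait,E:car4-GO,S:wait,W:car3-GO | queues: N=0 E=0 S=0 W=1
Step 5 [EW]: N:wait,E:empty,S:wait,W:car6-GO | queues: N=0 E=0 S=0 W=0

N: empty
E: empty
S: empty
W: empty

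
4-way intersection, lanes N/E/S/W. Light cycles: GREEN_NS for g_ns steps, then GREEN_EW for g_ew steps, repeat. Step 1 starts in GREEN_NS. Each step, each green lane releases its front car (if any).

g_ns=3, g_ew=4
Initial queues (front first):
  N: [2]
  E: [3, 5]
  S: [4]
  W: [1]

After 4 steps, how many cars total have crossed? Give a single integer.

Step 1 [NS]: N:car2-GO,E:wait,S:car4-GO,W:wait | queues: N=0 E=2 S=0 W=1
Step 2 [NS]: N:empty,E:wait,S:empty,W:wait | queues: N=0 E=2 S=0 W=1
Step 3 [NS]: N:empty,E:wait,S:empty,W:wait | queues: N=0 E=2 S=0 W=1
Step 4 [EW]: N:wait,E:car3-GO,S:wait,W:car1-GO | queues: N=0 E=1 S=0 W=0
Cars crossed by step 4: 4

Answer: 4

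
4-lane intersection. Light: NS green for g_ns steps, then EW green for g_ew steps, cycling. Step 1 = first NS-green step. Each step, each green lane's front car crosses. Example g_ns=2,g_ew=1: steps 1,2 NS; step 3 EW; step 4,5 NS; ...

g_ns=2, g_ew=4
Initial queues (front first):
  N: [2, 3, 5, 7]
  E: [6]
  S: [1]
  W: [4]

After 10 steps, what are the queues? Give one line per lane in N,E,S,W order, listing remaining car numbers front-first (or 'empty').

Step 1 [NS]: N:car2-GO,E:wait,S:car1-GO,W:wait | queues: N=3 E=1 S=0 W=1
Step 2 [NS]: N:car3-GO,E:wait,S:empty,W:wait | queues: N=2 E=1 S=0 W=1
Step 3 [EW]: N:wait,E:car6-GO,S:wait,W:car4-GO | queues: N=2 E=0 S=0 W=0
Step 4 [EW]: N:wait,E:empty,S:wait,W:empty | queues: N=2 E=0 S=0 W=0
Step 5 [EW]: N:wait,E:empty,S:wait,W:empty | queues: N=2 E=0 S=0 W=0
Step 6 [EW]: N:wait,E:empty,S:wait,W:empty | queues: N=2 E=0 S=0 W=0
Step 7 [NS]: N:car5-GO,E:wait,S:empty,W:wait | queues: N=1 E=0 S=0 W=0
Step 8 [NS]: N:car7-GO,E:wait,S:empty,W:wait | queues: N=0 E=0 S=0 W=0

N: empty
E: empty
S: empty
W: empty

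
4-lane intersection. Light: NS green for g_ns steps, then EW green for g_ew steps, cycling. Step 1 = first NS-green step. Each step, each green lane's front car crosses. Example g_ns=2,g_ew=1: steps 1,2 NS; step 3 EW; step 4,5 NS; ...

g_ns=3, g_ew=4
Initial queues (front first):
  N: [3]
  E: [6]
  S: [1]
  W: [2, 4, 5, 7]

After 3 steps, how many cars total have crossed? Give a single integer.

Answer: 2

Derivation:
Step 1 [NS]: N:car3-GO,E:wait,S:car1-GO,W:wait | queues: N=0 E=1 S=0 W=4
Step 2 [NS]: N:empty,E:wait,S:empty,W:wait | queues: N=0 E=1 S=0 W=4
Step 3 [NS]: N:empty,E:wait,S:empty,W:wait | queues: N=0 E=1 S=0 W=4
Cars crossed by step 3: 2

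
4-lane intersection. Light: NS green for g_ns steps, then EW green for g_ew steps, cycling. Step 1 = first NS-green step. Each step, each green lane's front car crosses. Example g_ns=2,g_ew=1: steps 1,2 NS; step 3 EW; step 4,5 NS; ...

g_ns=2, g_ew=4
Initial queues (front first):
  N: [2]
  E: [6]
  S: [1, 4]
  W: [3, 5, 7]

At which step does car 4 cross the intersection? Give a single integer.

Step 1 [NS]: N:car2-GO,E:wait,S:car1-GO,W:wait | queues: N=0 E=1 S=1 W=3
Step 2 [NS]: N:empty,E:wait,S:car4-GO,W:wait | queues: N=0 E=1 S=0 W=3
Step 3 [EW]: N:wait,E:car6-GO,S:wait,W:car3-GO | queues: N=0 E=0 S=0 W=2
Step 4 [EW]: N:wait,E:empty,S:wait,W:car5-GO | queues: N=0 E=0 S=0 W=1
Step 5 [EW]: N:wait,E:empty,S:wait,W:car7-GO | queues: N=0 E=0 S=0 W=0
Car 4 crosses at step 2

2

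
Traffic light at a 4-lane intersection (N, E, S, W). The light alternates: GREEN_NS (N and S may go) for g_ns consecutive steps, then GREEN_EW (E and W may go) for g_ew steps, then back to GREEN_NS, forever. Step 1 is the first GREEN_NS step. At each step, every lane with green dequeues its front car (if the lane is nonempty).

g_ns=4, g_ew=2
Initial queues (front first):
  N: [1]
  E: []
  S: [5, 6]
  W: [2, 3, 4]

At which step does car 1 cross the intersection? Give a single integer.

Step 1 [NS]: N:car1-GO,E:wait,S:car5-GO,W:wait | queues: N=0 E=0 S=1 W=3
Step 2 [NS]: N:empty,E:wait,S:car6-GO,W:wait | queues: N=0 E=0 S=0 W=3
Step 3 [NS]: N:empty,E:wait,S:empty,W:wait | queues: N=0 E=0 S=0 W=3
Step 4 [NS]: N:empty,E:wait,S:empty,W:wait | queues: N=0 E=0 S=0 W=3
Step 5 [EW]: N:wait,E:empty,S:wait,W:car2-GO | queues: N=0 E=0 S=0 W=2
Step 6 [EW]: N:wait,E:empty,S:wait,W:car3-GO | queues: N=0 E=0 S=0 W=1
Step 7 [NS]: N:empty,E:wait,S:empty,W:wait | queues: N=0 E=0 S=0 W=1
Step 8 [NS]: N:empty,E:wait,S:empty,W:wait | queues: N=0 E=0 S=0 W=1
Step 9 [NS]: N:empty,E:wait,S:empty,W:wait | queues: N=0 E=0 S=0 W=1
Step 10 [NS]: N:empty,E:wait,S:empty,W:wait | queues: N=0 E=0 S=0 W=1
Step 11 [EW]: N:wait,E:empty,S:wait,W:car4-GO | queues: N=0 E=0 S=0 W=0
Car 1 crosses at step 1

1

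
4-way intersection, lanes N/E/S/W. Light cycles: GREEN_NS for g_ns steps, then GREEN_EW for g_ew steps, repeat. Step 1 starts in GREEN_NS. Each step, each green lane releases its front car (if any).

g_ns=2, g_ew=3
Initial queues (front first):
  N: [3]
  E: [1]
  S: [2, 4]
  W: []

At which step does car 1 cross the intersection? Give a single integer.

Step 1 [NS]: N:car3-GO,E:wait,S:car2-GO,W:wait | queues: N=0 E=1 S=1 W=0
Step 2 [NS]: N:empty,E:wait,S:car4-GO,W:wait | queues: N=0 E=1 S=0 W=0
Step 3 [EW]: N:wait,E:car1-GO,S:wait,W:empty | queues: N=0 E=0 S=0 W=0
Car 1 crosses at step 3

3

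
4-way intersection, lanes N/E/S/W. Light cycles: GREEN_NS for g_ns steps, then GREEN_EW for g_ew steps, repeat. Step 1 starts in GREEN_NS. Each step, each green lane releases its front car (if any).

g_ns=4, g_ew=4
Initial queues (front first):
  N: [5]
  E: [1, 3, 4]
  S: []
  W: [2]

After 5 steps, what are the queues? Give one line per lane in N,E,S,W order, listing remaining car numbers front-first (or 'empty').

Step 1 [NS]: N:car5-GO,E:wait,S:empty,W:wait | queues: N=0 E=3 S=0 W=1
Step 2 [NS]: N:empty,E:wait,S:empty,W:wait | queues: N=0 E=3 S=0 W=1
Step 3 [NS]: N:empty,E:wait,S:empty,W:wait | queues: N=0 E=3 S=0 W=1
Step 4 [NS]: N:empty,E:wait,S:empty,W:wait | queues: N=0 E=3 S=0 W=1
Step 5 [EW]: N:wait,E:car1-GO,S:wait,W:car2-GO | queues: N=0 E=2 S=0 W=0

N: empty
E: 3 4
S: empty
W: empty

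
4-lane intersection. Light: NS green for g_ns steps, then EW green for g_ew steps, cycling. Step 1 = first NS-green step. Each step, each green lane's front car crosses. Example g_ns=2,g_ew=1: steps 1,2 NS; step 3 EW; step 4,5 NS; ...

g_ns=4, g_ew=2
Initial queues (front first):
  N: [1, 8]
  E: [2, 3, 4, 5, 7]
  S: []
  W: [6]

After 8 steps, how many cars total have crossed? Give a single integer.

Answer: 5

Derivation:
Step 1 [NS]: N:car1-GO,E:wait,S:empty,W:wait | queues: N=1 E=5 S=0 W=1
Step 2 [NS]: N:car8-GO,E:wait,S:empty,W:wait | queues: N=0 E=5 S=0 W=1
Step 3 [NS]: N:empty,E:wait,S:empty,W:wait | queues: N=0 E=5 S=0 W=1
Step 4 [NS]: N:empty,E:wait,S:empty,W:wait | queues: N=0 E=5 S=0 W=1
Step 5 [EW]: N:wait,E:car2-GO,S:wait,W:car6-GO | queues: N=0 E=4 S=0 W=0
Step 6 [EW]: N:wait,E:car3-GO,S:wait,W:empty | queues: N=0 E=3 S=0 W=0
Step 7 [NS]: N:empty,E:wait,S:empty,W:wait | queues: N=0 E=3 S=0 W=0
Step 8 [NS]: N:empty,E:wait,S:empty,W:wait | queues: N=0 E=3 S=0 W=0
Cars crossed by step 8: 5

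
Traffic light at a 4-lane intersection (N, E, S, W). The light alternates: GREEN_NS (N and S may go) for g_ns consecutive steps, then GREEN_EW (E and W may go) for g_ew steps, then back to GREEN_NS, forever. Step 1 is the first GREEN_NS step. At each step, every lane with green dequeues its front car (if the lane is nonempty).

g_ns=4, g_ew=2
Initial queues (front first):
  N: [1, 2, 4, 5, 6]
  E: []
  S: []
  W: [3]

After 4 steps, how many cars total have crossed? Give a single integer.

Step 1 [NS]: N:car1-GO,E:wait,S:empty,W:wait | queues: N=4 E=0 S=0 W=1
Step 2 [NS]: N:car2-GO,E:wait,S:empty,W:wait | queues: N=3 E=0 S=0 W=1
Step 3 [NS]: N:car4-GO,E:wait,S:empty,W:wait | queues: N=2 E=0 S=0 W=1
Step 4 [NS]: N:car5-GO,E:wait,S:empty,W:wait | queues: N=1 E=0 S=0 W=1
Cars crossed by step 4: 4

Answer: 4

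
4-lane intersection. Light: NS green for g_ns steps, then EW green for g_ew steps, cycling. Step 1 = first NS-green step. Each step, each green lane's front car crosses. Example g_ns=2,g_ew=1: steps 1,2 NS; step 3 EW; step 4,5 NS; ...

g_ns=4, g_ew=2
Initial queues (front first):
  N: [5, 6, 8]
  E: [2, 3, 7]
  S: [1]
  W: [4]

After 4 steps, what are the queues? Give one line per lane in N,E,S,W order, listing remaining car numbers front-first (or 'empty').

Step 1 [NS]: N:car5-GO,E:wait,S:car1-GO,W:wait | queues: N=2 E=3 S=0 W=1
Step 2 [NS]: N:car6-GO,E:wait,S:empty,W:wait | queues: N=1 E=3 S=0 W=1
Step 3 [NS]: N:car8-GO,E:wait,S:empty,W:wait | queues: N=0 E=3 S=0 W=1
Step 4 [NS]: N:empty,E:wait,S:empty,W:wait | queues: N=0 E=3 S=0 W=1

N: empty
E: 2 3 7
S: empty
W: 4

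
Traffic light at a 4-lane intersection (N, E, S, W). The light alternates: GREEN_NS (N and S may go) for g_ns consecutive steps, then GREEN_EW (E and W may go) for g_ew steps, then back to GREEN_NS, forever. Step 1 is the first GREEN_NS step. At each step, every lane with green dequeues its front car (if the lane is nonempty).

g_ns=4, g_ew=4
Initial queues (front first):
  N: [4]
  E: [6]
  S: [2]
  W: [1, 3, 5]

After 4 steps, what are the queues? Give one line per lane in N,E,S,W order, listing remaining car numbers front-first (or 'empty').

Step 1 [NS]: N:car4-GO,E:wait,S:car2-GO,W:wait | queues: N=0 E=1 S=0 W=3
Step 2 [NS]: N:empty,E:wait,S:empty,W:wait | queues: N=0 E=1 S=0 W=3
Step 3 [NS]: N:empty,E:wait,S:empty,W:wait | queues: N=0 E=1 S=0 W=3
Step 4 [NS]: N:empty,E:wait,S:empty,W:wait | queues: N=0 E=1 S=0 W=3

N: empty
E: 6
S: empty
W: 1 3 5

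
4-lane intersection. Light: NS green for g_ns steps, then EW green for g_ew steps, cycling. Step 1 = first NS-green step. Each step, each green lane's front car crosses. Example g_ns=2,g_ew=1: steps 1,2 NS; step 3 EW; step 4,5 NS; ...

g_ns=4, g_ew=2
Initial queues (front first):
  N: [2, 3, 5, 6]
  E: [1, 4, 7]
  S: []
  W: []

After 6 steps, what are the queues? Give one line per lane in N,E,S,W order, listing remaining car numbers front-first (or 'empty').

Step 1 [NS]: N:car2-GO,E:wait,S:empty,W:wait | queues: N=3 E=3 S=0 W=0
Step 2 [NS]: N:car3-GO,E:wait,S:empty,W:wait | queues: N=2 E=3 S=0 W=0
Step 3 [NS]: N:car5-GO,E:wait,S:empty,W:wait | queues: N=1 E=3 S=0 W=0
Step 4 [NS]: N:car6-GO,E:wait,S:empty,W:wait | queues: N=0 E=3 S=0 W=0
Step 5 [EW]: N:wait,E:car1-GO,S:wait,W:empty | queues: N=0 E=2 S=0 W=0
Step 6 [EW]: N:wait,E:car4-GO,S:wait,W:empty | queues: N=0 E=1 S=0 W=0

N: empty
E: 7
S: empty
W: empty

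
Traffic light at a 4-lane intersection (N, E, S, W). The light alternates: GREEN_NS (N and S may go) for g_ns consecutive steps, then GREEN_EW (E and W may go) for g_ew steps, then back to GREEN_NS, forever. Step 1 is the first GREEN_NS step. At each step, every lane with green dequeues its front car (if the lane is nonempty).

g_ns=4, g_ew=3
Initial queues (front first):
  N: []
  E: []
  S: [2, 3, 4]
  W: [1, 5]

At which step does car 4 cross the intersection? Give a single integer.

Step 1 [NS]: N:empty,E:wait,S:car2-GO,W:wait | queues: N=0 E=0 S=2 W=2
Step 2 [NS]: N:empty,E:wait,S:car3-GO,W:wait | queues: N=0 E=0 S=1 W=2
Step 3 [NS]: N:empty,E:wait,S:car4-GO,W:wait | queues: N=0 E=0 S=0 W=2
Step 4 [NS]: N:empty,E:wait,S:empty,W:wait | queues: N=0 E=0 S=0 W=2
Step 5 [EW]: N:wait,E:empty,S:wait,W:car1-GO | queues: N=0 E=0 S=0 W=1
Step 6 [EW]: N:wait,E:empty,S:wait,W:car5-GO | queues: N=0 E=0 S=0 W=0
Car 4 crosses at step 3

3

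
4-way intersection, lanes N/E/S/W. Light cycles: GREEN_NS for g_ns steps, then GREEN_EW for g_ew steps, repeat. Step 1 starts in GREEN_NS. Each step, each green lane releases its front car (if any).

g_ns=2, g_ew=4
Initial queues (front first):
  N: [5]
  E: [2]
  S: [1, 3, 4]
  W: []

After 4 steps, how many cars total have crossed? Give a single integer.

Answer: 4

Derivation:
Step 1 [NS]: N:car5-GO,E:wait,S:car1-GO,W:wait | queues: N=0 E=1 S=2 W=0
Step 2 [NS]: N:empty,E:wait,S:car3-GO,W:wait | queues: N=0 E=1 S=1 W=0
Step 3 [EW]: N:wait,E:car2-GO,S:wait,W:empty | queues: N=0 E=0 S=1 W=0
Step 4 [EW]: N:wait,E:empty,S:wait,W:empty | queues: N=0 E=0 S=1 W=0
Cars crossed by step 4: 4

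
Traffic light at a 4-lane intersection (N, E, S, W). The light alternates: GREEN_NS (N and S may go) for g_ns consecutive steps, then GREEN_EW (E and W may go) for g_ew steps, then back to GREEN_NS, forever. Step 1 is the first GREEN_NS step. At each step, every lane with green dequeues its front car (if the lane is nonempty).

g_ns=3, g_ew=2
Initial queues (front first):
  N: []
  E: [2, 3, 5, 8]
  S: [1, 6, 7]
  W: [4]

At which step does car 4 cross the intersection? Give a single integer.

Step 1 [NS]: N:empty,E:wait,S:car1-GO,W:wait | queues: N=0 E=4 S=2 W=1
Step 2 [NS]: N:empty,E:wait,S:car6-GO,W:wait | queues: N=0 E=4 S=1 W=1
Step 3 [NS]: N:empty,E:wait,S:car7-GO,W:wait | queues: N=0 E=4 S=0 W=1
Step 4 [EW]: N:wait,E:car2-GO,S:wait,W:car4-GO | queues: N=0 E=3 S=0 W=0
Step 5 [EW]: N:wait,E:car3-GO,S:wait,W:empty | queues: N=0 E=2 S=0 W=0
Step 6 [NS]: N:empty,E:wait,S:empty,W:wait | queues: N=0 E=2 S=0 W=0
Step 7 [NS]: N:empty,E:wait,S:empty,W:wait | queues: N=0 E=2 S=0 W=0
Step 8 [NS]: N:empty,E:wait,S:empty,W:wait | queues: N=0 E=2 S=0 W=0
Step 9 [EW]: N:wait,E:car5-GO,S:wait,W:empty | queues: N=0 E=1 S=0 W=0
Step 10 [EW]: N:wait,E:car8-GO,S:wait,W:empty | queues: N=0 E=0 S=0 W=0
Car 4 crosses at step 4

4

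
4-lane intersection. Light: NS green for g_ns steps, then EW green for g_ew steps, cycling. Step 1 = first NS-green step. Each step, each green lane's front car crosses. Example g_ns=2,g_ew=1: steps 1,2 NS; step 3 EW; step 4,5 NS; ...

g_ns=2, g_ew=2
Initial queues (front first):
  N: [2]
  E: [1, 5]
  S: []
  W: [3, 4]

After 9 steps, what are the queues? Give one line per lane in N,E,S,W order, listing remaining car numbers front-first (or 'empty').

Step 1 [NS]: N:car2-GO,E:wait,S:empty,W:wait | queues: N=0 E=2 S=0 W=2
Step 2 [NS]: N:empty,E:wait,S:empty,W:wait | queues: N=0 E=2 S=0 W=2
Step 3 [EW]: N:wait,E:car1-GO,S:wait,W:car3-GO | queues: N=0 E=1 S=0 W=1
Step 4 [EW]: N:wait,E:car5-GO,S:wait,W:car4-GO | queues: N=0 E=0 S=0 W=0

N: empty
E: empty
S: empty
W: empty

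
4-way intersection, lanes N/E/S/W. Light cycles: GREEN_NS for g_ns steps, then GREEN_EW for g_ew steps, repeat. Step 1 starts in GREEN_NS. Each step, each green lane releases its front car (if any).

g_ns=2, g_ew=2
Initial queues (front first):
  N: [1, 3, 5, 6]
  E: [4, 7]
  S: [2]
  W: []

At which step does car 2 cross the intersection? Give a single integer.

Step 1 [NS]: N:car1-GO,E:wait,S:car2-GO,W:wait | queues: N=3 E=2 S=0 W=0
Step 2 [NS]: N:car3-GO,E:wait,S:empty,W:wait | queues: N=2 E=2 S=0 W=0
Step 3 [EW]: N:wait,E:car4-GO,S:wait,W:empty | queues: N=2 E=1 S=0 W=0
Step 4 [EW]: N:wait,E:car7-GO,S:wait,W:empty | queues: N=2 E=0 S=0 W=0
Step 5 [NS]: N:car5-GO,E:wait,S:empty,W:wait | queues: N=1 E=0 S=0 W=0
Step 6 [NS]: N:car6-GO,E:wait,S:empty,W:wait | queues: N=0 E=0 S=0 W=0
Car 2 crosses at step 1

1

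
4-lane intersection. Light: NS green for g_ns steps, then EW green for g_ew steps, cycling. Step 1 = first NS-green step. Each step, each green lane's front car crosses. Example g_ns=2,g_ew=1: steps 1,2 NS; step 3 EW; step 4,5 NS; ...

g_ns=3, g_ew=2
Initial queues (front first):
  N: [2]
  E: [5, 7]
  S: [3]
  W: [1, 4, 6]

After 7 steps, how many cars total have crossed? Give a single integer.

Step 1 [NS]: N:car2-GO,E:wait,S:car3-GO,W:wait | queues: N=0 E=2 S=0 W=3
Step 2 [NS]: N:empty,E:wait,S:empty,W:wait | queues: N=0 E=2 S=0 W=3
Step 3 [NS]: N:empty,E:wait,S:empty,W:wait | queues: N=0 E=2 S=0 W=3
Step 4 [EW]: N:wait,E:car5-GO,S:wait,W:car1-GO | queues: N=0 E=1 S=0 W=2
Step 5 [EW]: N:wait,E:car7-GO,S:wait,W:car4-GO | queues: N=0 E=0 S=0 W=1
Step 6 [NS]: N:empty,E:wait,S:empty,W:wait | queues: N=0 E=0 S=0 W=1
Step 7 [NS]: N:empty,E:wait,S:empty,W:wait | queues: N=0 E=0 S=0 W=1
Cars crossed by step 7: 6

Answer: 6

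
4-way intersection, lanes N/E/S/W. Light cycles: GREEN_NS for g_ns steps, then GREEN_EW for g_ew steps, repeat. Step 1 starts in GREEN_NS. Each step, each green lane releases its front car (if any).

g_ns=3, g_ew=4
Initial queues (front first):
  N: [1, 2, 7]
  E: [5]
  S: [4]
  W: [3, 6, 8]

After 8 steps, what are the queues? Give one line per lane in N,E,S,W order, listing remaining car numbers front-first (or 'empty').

Step 1 [NS]: N:car1-GO,E:wait,S:car4-GO,W:wait | queues: N=2 E=1 S=0 W=3
Step 2 [NS]: N:car2-GO,E:wait,S:empty,W:wait | queues: N=1 E=1 S=0 W=3
Step 3 [NS]: N:car7-GO,E:wait,S:empty,W:wait | queues: N=0 E=1 S=0 W=3
Step 4 [EW]: N:wait,E:car5-GO,S:wait,W:car3-GO | queues: N=0 E=0 S=0 W=2
Step 5 [EW]: N:wait,E:empty,S:wait,W:car6-GO | queues: N=0 E=0 S=0 W=1
Step 6 [EW]: N:wait,E:empty,S:wait,W:car8-GO | queues: N=0 E=0 S=0 W=0

N: empty
E: empty
S: empty
W: empty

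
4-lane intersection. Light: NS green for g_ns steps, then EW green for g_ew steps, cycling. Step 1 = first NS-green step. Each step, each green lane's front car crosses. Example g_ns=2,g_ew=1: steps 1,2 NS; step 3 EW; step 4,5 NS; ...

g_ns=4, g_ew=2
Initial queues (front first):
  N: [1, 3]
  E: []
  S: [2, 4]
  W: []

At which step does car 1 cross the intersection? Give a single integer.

Step 1 [NS]: N:car1-GO,E:wait,S:car2-GO,W:wait | queues: N=1 E=0 S=1 W=0
Step 2 [NS]: N:car3-GO,E:wait,S:car4-GO,W:wait | queues: N=0 E=0 S=0 W=0
Car 1 crosses at step 1

1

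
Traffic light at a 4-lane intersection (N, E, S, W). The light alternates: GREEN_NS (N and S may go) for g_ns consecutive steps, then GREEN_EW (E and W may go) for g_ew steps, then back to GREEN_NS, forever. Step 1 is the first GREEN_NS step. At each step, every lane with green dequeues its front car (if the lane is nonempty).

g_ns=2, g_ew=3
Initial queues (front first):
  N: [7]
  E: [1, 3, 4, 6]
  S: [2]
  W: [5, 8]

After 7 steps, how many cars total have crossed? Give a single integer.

Answer: 7

Derivation:
Step 1 [NS]: N:car7-GO,E:wait,S:car2-GO,W:wait | queues: N=0 E=4 S=0 W=2
Step 2 [NS]: N:empty,E:wait,S:empty,W:wait | queues: N=0 E=4 S=0 W=2
Step 3 [EW]: N:wait,E:car1-GO,S:wait,W:car5-GO | queues: N=0 E=3 S=0 W=1
Step 4 [EW]: N:wait,E:car3-GO,S:wait,W:car8-GO | queues: N=0 E=2 S=0 W=0
Step 5 [EW]: N:wait,E:car4-GO,S:wait,W:empty | queues: N=0 E=1 S=0 W=0
Step 6 [NS]: N:empty,E:wait,S:empty,W:wait | queues: N=0 E=1 S=0 W=0
Step 7 [NS]: N:empty,E:wait,S:empty,W:wait | queues: N=0 E=1 S=0 W=0
Cars crossed by step 7: 7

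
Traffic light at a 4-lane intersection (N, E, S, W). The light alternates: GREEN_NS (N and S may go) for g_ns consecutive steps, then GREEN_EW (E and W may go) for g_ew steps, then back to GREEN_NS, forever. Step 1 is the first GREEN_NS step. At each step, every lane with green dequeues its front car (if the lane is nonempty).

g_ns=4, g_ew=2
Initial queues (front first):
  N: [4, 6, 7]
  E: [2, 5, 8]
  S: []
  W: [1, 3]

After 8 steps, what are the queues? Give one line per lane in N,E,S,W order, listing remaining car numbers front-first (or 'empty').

Step 1 [NS]: N:car4-GO,E:wait,S:empty,W:wait | queues: N=2 E=3 S=0 W=2
Step 2 [NS]: N:car6-GO,E:wait,S:empty,W:wait | queues: N=1 E=3 S=0 W=2
Step 3 [NS]: N:car7-GO,E:wait,S:empty,W:wait | queues: N=0 E=3 S=0 W=2
Step 4 [NS]: N:empty,E:wait,S:empty,W:wait | queues: N=0 E=3 S=0 W=2
Step 5 [EW]: N:wait,E:car2-GO,S:wait,W:car1-GO | queues: N=0 E=2 S=0 W=1
Step 6 [EW]: N:wait,E:car5-GO,S:wait,W:car3-GO | queues: N=0 E=1 S=0 W=0
Step 7 [NS]: N:empty,E:wait,S:empty,W:wait | queues: N=0 E=1 S=0 W=0
Step 8 [NS]: N:empty,E:wait,S:empty,W:wait | queues: N=0 E=1 S=0 W=0

N: empty
E: 8
S: empty
W: empty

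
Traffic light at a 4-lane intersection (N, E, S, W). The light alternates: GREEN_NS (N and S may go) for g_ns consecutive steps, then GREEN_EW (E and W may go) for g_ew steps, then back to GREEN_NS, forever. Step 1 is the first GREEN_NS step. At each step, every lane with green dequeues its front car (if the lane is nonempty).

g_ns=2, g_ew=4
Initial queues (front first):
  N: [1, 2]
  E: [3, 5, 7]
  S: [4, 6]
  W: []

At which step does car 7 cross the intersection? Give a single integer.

Step 1 [NS]: N:car1-GO,E:wait,S:car4-GO,W:wait | queues: N=1 E=3 S=1 W=0
Step 2 [NS]: N:car2-GO,E:wait,S:car6-GO,W:wait | queues: N=0 E=3 S=0 W=0
Step 3 [EW]: N:wait,E:car3-GO,S:wait,W:empty | queues: N=0 E=2 S=0 W=0
Step 4 [EW]: N:wait,E:car5-GO,S:wait,W:empty | queues: N=0 E=1 S=0 W=0
Step 5 [EW]: N:wait,E:car7-GO,S:wait,W:empty | queues: N=0 E=0 S=0 W=0
Car 7 crosses at step 5

5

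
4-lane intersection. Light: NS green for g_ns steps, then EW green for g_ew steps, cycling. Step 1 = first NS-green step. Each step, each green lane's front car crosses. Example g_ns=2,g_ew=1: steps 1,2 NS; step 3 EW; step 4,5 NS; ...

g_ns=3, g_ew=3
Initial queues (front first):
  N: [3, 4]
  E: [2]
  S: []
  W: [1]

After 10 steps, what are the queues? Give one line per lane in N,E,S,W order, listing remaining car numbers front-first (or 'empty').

Step 1 [NS]: N:car3-GO,E:wait,S:empty,W:wait | queues: N=1 E=1 S=0 W=1
Step 2 [NS]: N:car4-GO,E:wait,S:empty,W:wait | queues: N=0 E=1 S=0 W=1
Step 3 [NS]: N:empty,E:wait,S:empty,W:wait | queues: N=0 E=1 S=0 W=1
Step 4 [EW]: N:wait,E:car2-GO,S:wait,W:car1-GO | queues: N=0 E=0 S=0 W=0

N: empty
E: empty
S: empty
W: empty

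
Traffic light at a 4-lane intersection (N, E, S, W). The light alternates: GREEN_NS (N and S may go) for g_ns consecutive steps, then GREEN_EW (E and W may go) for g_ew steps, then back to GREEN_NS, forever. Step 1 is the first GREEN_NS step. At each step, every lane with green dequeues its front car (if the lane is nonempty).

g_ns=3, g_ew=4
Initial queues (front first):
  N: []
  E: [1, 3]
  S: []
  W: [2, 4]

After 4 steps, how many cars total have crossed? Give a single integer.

Step 1 [NS]: N:empty,E:wait,S:empty,W:wait | queues: N=0 E=2 S=0 W=2
Step 2 [NS]: N:empty,E:wait,S:empty,W:wait | queues: N=0 E=2 S=0 W=2
Step 3 [NS]: N:empty,E:wait,S:empty,W:wait | queues: N=0 E=2 S=0 W=2
Step 4 [EW]: N:wait,E:car1-GO,S:wait,W:car2-GO | queues: N=0 E=1 S=0 W=1
Cars crossed by step 4: 2

Answer: 2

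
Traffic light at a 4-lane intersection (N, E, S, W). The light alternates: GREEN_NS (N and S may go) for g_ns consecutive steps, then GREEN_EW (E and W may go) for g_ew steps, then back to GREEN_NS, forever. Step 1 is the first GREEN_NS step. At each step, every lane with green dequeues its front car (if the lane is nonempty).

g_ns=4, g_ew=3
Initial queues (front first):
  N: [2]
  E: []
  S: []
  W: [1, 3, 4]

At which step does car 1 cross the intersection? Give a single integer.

Step 1 [NS]: N:car2-GO,E:wait,S:empty,W:wait | queues: N=0 E=0 S=0 W=3
Step 2 [NS]: N:empty,E:wait,S:empty,W:wait | queues: N=0 E=0 S=0 W=3
Step 3 [NS]: N:empty,E:wait,S:empty,W:wait | queues: N=0 E=0 S=0 W=3
Step 4 [NS]: N:empty,E:wait,S:empty,W:wait | queues: N=0 E=0 S=0 W=3
Step 5 [EW]: N:wait,E:empty,S:wait,W:car1-GO | queues: N=0 E=0 S=0 W=2
Step 6 [EW]: N:wait,E:empty,S:wait,W:car3-GO | queues: N=0 E=0 S=0 W=1
Step 7 [EW]: N:wait,E:empty,S:wait,W:car4-GO | queues: N=0 E=0 S=0 W=0
Car 1 crosses at step 5

5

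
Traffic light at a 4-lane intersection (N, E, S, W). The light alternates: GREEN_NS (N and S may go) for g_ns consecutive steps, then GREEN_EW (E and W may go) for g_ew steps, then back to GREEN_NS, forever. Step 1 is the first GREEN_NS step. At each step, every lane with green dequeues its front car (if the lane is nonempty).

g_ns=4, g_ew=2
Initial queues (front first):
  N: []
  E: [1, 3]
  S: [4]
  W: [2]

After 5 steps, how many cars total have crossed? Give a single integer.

Answer: 3

Derivation:
Step 1 [NS]: N:empty,E:wait,S:car4-GO,W:wait | queues: N=0 E=2 S=0 W=1
Step 2 [NS]: N:empty,E:wait,S:empty,W:wait | queues: N=0 E=2 S=0 W=1
Step 3 [NS]: N:empty,E:wait,S:empty,W:wait | queues: N=0 E=2 S=0 W=1
Step 4 [NS]: N:empty,E:wait,S:empty,W:wait | queues: N=0 E=2 S=0 W=1
Step 5 [EW]: N:wait,E:car1-GO,S:wait,W:car2-GO | queues: N=0 E=1 S=0 W=0
Cars crossed by step 5: 3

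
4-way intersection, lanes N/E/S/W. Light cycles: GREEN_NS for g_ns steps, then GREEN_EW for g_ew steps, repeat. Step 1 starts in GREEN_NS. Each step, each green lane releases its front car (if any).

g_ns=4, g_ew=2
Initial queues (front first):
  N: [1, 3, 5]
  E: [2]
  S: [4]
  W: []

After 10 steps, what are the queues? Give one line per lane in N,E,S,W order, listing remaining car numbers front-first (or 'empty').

Step 1 [NS]: N:car1-GO,E:wait,S:car4-GO,W:wait | queues: N=2 E=1 S=0 W=0
Step 2 [NS]: N:car3-GO,E:wait,S:empty,W:wait | queues: N=1 E=1 S=0 W=0
Step 3 [NS]: N:car5-GO,E:wait,S:empty,W:wait | queues: N=0 E=1 S=0 W=0
Step 4 [NS]: N:empty,E:wait,S:empty,W:wait | queues: N=0 E=1 S=0 W=0
Step 5 [EW]: N:wait,E:car2-GO,S:wait,W:empty | queues: N=0 E=0 S=0 W=0

N: empty
E: empty
S: empty
W: empty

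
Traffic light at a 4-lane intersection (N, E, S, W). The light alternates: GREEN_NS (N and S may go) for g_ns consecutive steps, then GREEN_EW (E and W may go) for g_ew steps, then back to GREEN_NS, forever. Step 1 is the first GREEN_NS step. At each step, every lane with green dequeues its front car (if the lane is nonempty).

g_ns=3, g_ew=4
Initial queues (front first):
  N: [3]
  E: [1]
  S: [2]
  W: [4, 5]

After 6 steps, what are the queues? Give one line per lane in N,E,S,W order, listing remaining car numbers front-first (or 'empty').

Step 1 [NS]: N:car3-GO,E:wait,S:car2-GO,W:wait | queues: N=0 E=1 S=0 W=2
Step 2 [NS]: N:empty,E:wait,S:empty,W:wait | queues: N=0 E=1 S=0 W=2
Step 3 [NS]: N:empty,E:wait,S:empty,W:wait | queues: N=0 E=1 S=0 W=2
Step 4 [EW]: N:wait,E:car1-GO,S:wait,W:car4-GO | queues: N=0 E=0 S=0 W=1
Step 5 [EW]: N:wait,E:empty,S:wait,W:car5-GO | queues: N=0 E=0 S=0 W=0

N: empty
E: empty
S: empty
W: empty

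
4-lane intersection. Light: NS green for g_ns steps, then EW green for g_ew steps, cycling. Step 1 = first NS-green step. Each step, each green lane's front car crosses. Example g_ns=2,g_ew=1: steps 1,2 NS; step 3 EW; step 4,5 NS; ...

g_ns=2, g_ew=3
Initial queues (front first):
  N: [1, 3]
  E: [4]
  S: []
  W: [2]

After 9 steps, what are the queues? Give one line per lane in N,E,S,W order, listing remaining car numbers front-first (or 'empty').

Step 1 [NS]: N:car1-GO,E:wait,S:empty,W:wait | queues: N=1 E=1 S=0 W=1
Step 2 [NS]: N:car3-GO,E:wait,S:empty,W:wait | queues: N=0 E=1 S=0 W=1
Step 3 [EW]: N:wait,E:car4-GO,S:wait,W:car2-GO | queues: N=0 E=0 S=0 W=0

N: empty
E: empty
S: empty
W: empty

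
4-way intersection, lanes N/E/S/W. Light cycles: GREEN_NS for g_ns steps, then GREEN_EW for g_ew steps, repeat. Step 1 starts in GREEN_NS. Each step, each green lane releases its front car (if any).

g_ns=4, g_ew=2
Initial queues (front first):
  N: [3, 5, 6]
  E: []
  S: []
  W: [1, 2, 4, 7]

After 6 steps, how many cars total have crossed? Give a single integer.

Answer: 5

Derivation:
Step 1 [NS]: N:car3-GO,E:wait,S:empty,W:wait | queues: N=2 E=0 S=0 W=4
Step 2 [NS]: N:car5-GO,E:wait,S:empty,W:wait | queues: N=1 E=0 S=0 W=4
Step 3 [NS]: N:car6-GO,E:wait,S:empty,W:wait | queues: N=0 E=0 S=0 W=4
Step 4 [NS]: N:empty,E:wait,S:empty,W:wait | queues: N=0 E=0 S=0 W=4
Step 5 [EW]: N:wait,E:empty,S:wait,W:car1-GO | queues: N=0 E=0 S=0 W=3
Step 6 [EW]: N:wait,E:empty,S:wait,W:car2-GO | queues: N=0 E=0 S=0 W=2
Cars crossed by step 6: 5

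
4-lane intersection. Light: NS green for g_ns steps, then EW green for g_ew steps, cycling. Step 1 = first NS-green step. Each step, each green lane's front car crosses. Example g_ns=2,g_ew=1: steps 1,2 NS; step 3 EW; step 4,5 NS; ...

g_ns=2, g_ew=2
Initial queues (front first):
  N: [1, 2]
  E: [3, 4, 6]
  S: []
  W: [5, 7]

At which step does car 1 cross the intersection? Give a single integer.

Step 1 [NS]: N:car1-GO,E:wait,S:empty,W:wait | queues: N=1 E=3 S=0 W=2
Step 2 [NS]: N:car2-GO,E:wait,S:empty,W:wait | queues: N=0 E=3 S=0 W=2
Step 3 [EW]: N:wait,E:car3-GO,S:wait,W:car5-GO | queues: N=0 E=2 S=0 W=1
Step 4 [EW]: N:wait,E:car4-GO,S:wait,W:car7-GO | queues: N=0 E=1 S=0 W=0
Step 5 [NS]: N:empty,E:wait,S:empty,W:wait | queues: N=0 E=1 S=0 W=0
Step 6 [NS]: N:empty,E:wait,S:empty,W:wait | queues: N=0 E=1 S=0 W=0
Step 7 [EW]: N:wait,E:car6-GO,S:wait,W:empty | queues: N=0 E=0 S=0 W=0
Car 1 crosses at step 1

1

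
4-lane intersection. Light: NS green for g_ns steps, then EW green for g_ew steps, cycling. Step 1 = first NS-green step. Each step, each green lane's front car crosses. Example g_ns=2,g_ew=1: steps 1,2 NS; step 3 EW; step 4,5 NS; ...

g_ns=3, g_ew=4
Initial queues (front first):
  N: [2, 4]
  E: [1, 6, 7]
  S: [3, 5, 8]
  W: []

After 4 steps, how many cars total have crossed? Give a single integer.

Step 1 [NS]: N:car2-GO,E:wait,S:car3-GO,W:wait | queues: N=1 E=3 S=2 W=0
Step 2 [NS]: N:car4-GO,E:wait,S:car5-GO,W:wait | queues: N=0 E=3 S=1 W=0
Step 3 [NS]: N:empty,E:wait,S:car8-GO,W:wait | queues: N=0 E=3 S=0 W=0
Step 4 [EW]: N:wait,E:car1-GO,S:wait,W:empty | queues: N=0 E=2 S=0 W=0
Cars crossed by step 4: 6

Answer: 6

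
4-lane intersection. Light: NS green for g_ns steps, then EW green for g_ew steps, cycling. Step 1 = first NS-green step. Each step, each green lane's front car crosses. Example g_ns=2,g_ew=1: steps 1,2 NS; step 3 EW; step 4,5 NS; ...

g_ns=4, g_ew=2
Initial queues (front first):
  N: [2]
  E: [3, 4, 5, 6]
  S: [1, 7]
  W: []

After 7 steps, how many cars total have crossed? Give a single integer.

Answer: 5

Derivation:
Step 1 [NS]: N:car2-GO,E:wait,S:car1-GO,W:wait | queues: N=0 E=4 S=1 W=0
Step 2 [NS]: N:empty,E:wait,S:car7-GO,W:wait | queues: N=0 E=4 S=0 W=0
Step 3 [NS]: N:empty,E:wait,S:empty,W:wait | queues: N=0 E=4 S=0 W=0
Step 4 [NS]: N:empty,E:wait,S:empty,W:wait | queues: N=0 E=4 S=0 W=0
Step 5 [EW]: N:wait,E:car3-GO,S:wait,W:empty | queues: N=0 E=3 S=0 W=0
Step 6 [EW]: N:wait,E:car4-GO,S:wait,W:empty | queues: N=0 E=2 S=0 W=0
Step 7 [NS]: N:empty,E:wait,S:empty,W:wait | queues: N=0 E=2 S=0 W=0
Cars crossed by step 7: 5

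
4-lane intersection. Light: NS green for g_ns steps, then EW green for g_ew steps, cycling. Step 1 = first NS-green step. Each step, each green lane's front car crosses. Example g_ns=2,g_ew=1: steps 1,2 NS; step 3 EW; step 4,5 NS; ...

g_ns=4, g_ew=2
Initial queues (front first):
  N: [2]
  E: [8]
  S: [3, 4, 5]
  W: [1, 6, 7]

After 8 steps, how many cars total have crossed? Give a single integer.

Step 1 [NS]: N:car2-GO,E:wait,S:car3-GO,W:wait | queues: N=0 E=1 S=2 W=3
Step 2 [NS]: N:empty,E:wait,S:car4-GO,W:wait | queues: N=0 E=1 S=1 W=3
Step 3 [NS]: N:empty,E:wait,S:car5-GO,W:wait | queues: N=0 E=1 S=0 W=3
Step 4 [NS]: N:empty,E:wait,S:empty,W:wait | queues: N=0 E=1 S=0 W=3
Step 5 [EW]: N:wait,E:car8-GO,S:wait,W:car1-GO | queues: N=0 E=0 S=0 W=2
Step 6 [EW]: N:wait,E:empty,S:wait,W:car6-GO | queues: N=0 E=0 S=0 W=1
Step 7 [NS]: N:empty,E:wait,S:empty,W:wait | queues: N=0 E=0 S=0 W=1
Step 8 [NS]: N:empty,E:wait,S:empty,W:wait | queues: N=0 E=0 S=0 W=1
Cars crossed by step 8: 7

Answer: 7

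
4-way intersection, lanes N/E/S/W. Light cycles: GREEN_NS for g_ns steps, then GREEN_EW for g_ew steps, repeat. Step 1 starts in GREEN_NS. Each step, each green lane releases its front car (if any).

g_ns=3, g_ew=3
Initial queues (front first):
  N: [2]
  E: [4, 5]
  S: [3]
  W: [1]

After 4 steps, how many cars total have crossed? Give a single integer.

Step 1 [NS]: N:car2-GO,E:wait,S:car3-GO,W:wait | queues: N=0 E=2 S=0 W=1
Step 2 [NS]: N:empty,E:wait,S:empty,W:wait | queues: N=0 E=2 S=0 W=1
Step 3 [NS]: N:empty,E:wait,S:empty,W:wait | queues: N=0 E=2 S=0 W=1
Step 4 [EW]: N:wait,E:car4-GO,S:wait,W:car1-GO | queues: N=0 E=1 S=0 W=0
Cars crossed by step 4: 4

Answer: 4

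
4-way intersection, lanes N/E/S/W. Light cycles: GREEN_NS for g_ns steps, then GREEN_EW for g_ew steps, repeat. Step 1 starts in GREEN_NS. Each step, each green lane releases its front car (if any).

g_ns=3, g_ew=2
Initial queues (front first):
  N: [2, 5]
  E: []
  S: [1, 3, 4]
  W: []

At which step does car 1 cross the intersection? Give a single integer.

Step 1 [NS]: N:car2-GO,E:wait,S:car1-GO,W:wait | queues: N=1 E=0 S=2 W=0
Step 2 [NS]: N:car5-GO,E:wait,S:car3-GO,W:wait | queues: N=0 E=0 S=1 W=0
Step 3 [NS]: N:empty,E:wait,S:car4-GO,W:wait | queues: N=0 E=0 S=0 W=0
Car 1 crosses at step 1

1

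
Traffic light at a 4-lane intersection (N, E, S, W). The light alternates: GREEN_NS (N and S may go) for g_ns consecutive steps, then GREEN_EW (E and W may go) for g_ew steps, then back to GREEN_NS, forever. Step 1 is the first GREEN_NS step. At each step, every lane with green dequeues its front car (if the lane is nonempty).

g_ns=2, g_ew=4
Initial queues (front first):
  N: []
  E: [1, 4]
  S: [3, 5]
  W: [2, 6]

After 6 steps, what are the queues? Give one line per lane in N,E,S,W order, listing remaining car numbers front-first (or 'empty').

Step 1 [NS]: N:empty,E:wait,S:car3-GO,W:wait | queues: N=0 E=2 S=1 W=2
Step 2 [NS]: N:empty,E:wait,S:car5-GO,W:wait | queues: N=0 E=2 S=0 W=2
Step 3 [EW]: N:wait,E:car1-GO,S:wait,W:car2-GO | queues: N=0 E=1 S=0 W=1
Step 4 [EW]: N:wait,E:car4-GO,S:wait,W:car6-GO | queues: N=0 E=0 S=0 W=0

N: empty
E: empty
S: empty
W: empty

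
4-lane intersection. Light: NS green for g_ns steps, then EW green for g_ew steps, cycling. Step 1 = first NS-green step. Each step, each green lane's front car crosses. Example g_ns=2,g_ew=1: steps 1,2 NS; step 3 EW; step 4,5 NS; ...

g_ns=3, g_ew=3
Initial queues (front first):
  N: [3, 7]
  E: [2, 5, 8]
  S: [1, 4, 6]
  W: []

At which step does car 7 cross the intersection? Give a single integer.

Step 1 [NS]: N:car3-GO,E:wait,S:car1-GO,W:wait | queues: N=1 E=3 S=2 W=0
Step 2 [NS]: N:car7-GO,E:wait,S:car4-GO,W:wait | queues: N=0 E=3 S=1 W=0
Step 3 [NS]: N:empty,E:wait,S:car6-GO,W:wait | queues: N=0 E=3 S=0 W=0
Step 4 [EW]: N:wait,E:car2-GO,S:wait,W:empty | queues: N=0 E=2 S=0 W=0
Step 5 [EW]: N:wait,E:car5-GO,S:wait,W:empty | queues: N=0 E=1 S=0 W=0
Step 6 [EW]: N:wait,E:car8-GO,S:wait,W:empty | queues: N=0 E=0 S=0 W=0
Car 7 crosses at step 2

2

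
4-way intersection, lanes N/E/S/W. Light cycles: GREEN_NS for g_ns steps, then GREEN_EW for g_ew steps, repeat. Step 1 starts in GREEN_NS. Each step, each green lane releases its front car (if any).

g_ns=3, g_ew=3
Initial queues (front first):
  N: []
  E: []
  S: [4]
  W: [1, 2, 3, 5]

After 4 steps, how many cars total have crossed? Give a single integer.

Step 1 [NS]: N:empty,E:wait,S:car4-GO,W:wait | queues: N=0 E=0 S=0 W=4
Step 2 [NS]: N:empty,E:wait,S:empty,W:wait | queues: N=0 E=0 S=0 W=4
Step 3 [NS]: N:empty,E:wait,S:empty,W:wait | queues: N=0 E=0 S=0 W=4
Step 4 [EW]: N:wait,E:empty,S:wait,W:car1-GO | queues: N=0 E=0 S=0 W=3
Cars crossed by step 4: 2

Answer: 2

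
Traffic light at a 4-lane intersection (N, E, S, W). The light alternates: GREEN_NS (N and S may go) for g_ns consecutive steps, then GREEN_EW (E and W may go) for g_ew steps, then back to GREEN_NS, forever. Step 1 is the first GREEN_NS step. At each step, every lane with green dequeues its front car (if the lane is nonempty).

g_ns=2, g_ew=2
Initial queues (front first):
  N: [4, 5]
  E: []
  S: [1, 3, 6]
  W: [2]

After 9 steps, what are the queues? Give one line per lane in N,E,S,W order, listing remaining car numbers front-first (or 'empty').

Step 1 [NS]: N:car4-GO,E:wait,S:car1-GO,W:wait | queues: N=1 E=0 S=2 W=1
Step 2 [NS]: N:car5-GO,E:wait,S:car3-GO,W:wait | queues: N=0 E=0 S=1 W=1
Step 3 [EW]: N:wait,E:empty,S:wait,W:car2-GO | queues: N=0 E=0 S=1 W=0
Step 4 [EW]: N:wait,E:empty,S:wait,W:empty | queues: N=0 E=0 S=1 W=0
Step 5 [NS]: N:empty,E:wait,S:car6-GO,W:wait | queues: N=0 E=0 S=0 W=0

N: empty
E: empty
S: empty
W: empty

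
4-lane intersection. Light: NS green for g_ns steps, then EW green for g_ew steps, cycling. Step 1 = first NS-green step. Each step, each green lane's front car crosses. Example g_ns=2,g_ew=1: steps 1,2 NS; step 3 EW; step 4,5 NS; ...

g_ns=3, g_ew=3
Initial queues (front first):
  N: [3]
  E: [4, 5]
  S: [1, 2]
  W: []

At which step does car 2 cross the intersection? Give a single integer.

Step 1 [NS]: N:car3-GO,E:wait,S:car1-GO,W:wait | queues: N=0 E=2 S=1 W=0
Step 2 [NS]: N:empty,E:wait,S:car2-GO,W:wait | queues: N=0 E=2 S=0 W=0
Step 3 [NS]: N:empty,E:wait,S:empty,W:wait | queues: N=0 E=2 S=0 W=0
Step 4 [EW]: N:wait,E:car4-GO,S:wait,W:empty | queues: N=0 E=1 S=0 W=0
Step 5 [EW]: N:wait,E:car5-GO,S:wait,W:empty | queues: N=0 E=0 S=0 W=0
Car 2 crosses at step 2

2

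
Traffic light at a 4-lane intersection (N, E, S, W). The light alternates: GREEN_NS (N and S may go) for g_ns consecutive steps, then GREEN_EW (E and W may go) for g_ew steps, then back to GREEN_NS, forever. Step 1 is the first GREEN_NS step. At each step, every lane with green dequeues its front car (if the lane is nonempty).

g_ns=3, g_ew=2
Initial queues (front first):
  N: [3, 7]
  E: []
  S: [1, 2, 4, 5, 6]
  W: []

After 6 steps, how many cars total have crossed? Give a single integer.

Step 1 [NS]: N:car3-GO,E:wait,S:car1-GO,W:wait | queues: N=1 E=0 S=4 W=0
Step 2 [NS]: N:car7-GO,E:wait,S:car2-GO,W:wait | queues: N=0 E=0 S=3 W=0
Step 3 [NS]: N:empty,E:wait,S:car4-GO,W:wait | queues: N=0 E=0 S=2 W=0
Step 4 [EW]: N:wait,E:empty,S:wait,W:empty | queues: N=0 E=0 S=2 W=0
Step 5 [EW]: N:wait,E:empty,S:wait,W:empty | queues: N=0 E=0 S=2 W=0
Step 6 [NS]: N:empty,E:wait,S:car5-GO,W:wait | queues: N=0 E=0 S=1 W=0
Cars crossed by step 6: 6

Answer: 6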